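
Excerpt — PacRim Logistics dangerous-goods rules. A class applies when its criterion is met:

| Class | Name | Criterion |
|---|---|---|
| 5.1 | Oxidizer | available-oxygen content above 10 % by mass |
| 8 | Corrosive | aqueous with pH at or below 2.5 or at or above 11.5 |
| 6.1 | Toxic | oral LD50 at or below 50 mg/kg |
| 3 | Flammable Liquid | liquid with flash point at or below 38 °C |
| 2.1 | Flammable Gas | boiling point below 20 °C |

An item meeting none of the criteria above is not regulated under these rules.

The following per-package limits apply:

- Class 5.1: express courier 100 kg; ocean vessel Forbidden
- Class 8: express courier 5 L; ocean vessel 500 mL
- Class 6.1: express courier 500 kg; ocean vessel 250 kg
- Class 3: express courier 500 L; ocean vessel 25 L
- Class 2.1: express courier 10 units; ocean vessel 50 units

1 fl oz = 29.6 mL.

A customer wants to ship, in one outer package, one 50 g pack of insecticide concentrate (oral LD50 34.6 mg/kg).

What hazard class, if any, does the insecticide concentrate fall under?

Class 6.1

Oral LD50 34.6 mg/kg meets the Class 6.1 criterion (Toxic), so the insecticide concentrate is Class 6.1.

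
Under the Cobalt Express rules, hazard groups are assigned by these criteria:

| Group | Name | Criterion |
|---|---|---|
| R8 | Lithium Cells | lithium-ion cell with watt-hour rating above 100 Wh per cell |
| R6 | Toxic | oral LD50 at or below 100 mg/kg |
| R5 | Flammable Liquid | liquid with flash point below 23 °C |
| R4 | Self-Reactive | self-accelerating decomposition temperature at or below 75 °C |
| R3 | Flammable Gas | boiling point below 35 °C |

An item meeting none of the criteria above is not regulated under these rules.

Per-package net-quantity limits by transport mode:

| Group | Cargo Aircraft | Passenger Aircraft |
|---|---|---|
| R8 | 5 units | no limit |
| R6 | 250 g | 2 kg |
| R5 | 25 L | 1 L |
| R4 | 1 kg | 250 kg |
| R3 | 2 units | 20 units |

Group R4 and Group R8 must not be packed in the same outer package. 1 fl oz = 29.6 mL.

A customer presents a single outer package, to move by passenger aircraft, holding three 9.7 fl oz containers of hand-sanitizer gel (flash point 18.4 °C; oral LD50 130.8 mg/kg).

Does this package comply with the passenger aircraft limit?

Yes

Hand-sanitizer gel: flash point 18.4 °C < 23 °C → Group R5 (Flammable Liquid).
Group R5 quantity: three 9.7 fl oz containers = 861.36 mL.
861.36 mL is within the passenger aircraft limit of 1 L for Group R5.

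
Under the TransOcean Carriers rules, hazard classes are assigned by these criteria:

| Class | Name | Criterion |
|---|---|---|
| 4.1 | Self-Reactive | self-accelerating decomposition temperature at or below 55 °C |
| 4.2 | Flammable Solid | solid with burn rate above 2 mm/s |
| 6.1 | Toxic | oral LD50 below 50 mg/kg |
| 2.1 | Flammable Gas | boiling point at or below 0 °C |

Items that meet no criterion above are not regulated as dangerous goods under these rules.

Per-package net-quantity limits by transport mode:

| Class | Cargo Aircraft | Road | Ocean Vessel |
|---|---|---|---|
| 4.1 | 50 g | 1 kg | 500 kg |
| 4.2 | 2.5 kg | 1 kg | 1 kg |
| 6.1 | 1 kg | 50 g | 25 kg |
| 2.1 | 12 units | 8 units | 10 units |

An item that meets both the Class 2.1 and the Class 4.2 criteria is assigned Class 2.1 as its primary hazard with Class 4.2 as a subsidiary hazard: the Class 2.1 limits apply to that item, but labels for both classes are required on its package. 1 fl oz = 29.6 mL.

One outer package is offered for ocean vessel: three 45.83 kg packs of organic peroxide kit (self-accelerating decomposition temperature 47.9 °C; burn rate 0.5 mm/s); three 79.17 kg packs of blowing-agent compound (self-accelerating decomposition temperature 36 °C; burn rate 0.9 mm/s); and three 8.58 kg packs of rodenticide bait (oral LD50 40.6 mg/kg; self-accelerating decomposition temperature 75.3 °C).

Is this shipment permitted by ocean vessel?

Organic peroxide kit: self-accelerating decomposition temperature 47.9 °C ≤ 55 °C → Class 4.1 (Self-Reactive).
The blowing-agent compound has self-accelerating decomposition temperature 36 °C, which is ≤ 55 °C, so it is Class 4.1 (Self-Reactive).
With oral LD50 40.6 mg/kg (< 50 mg/kg), the rodenticide bait falls in Class 6.1.
Total Class 4.1: (three 45.83 kg packs = 137.49 kg) + (three 79.17 kg packs = 237.51 kg) = 375 kg.
375 kg ≤ 500 kg (ocean vessel limit, Class 4.1) — within limit.
Class 6.1 quantity: three 8.58 kg packs = 25.74 kg.
25.74 kg > 25 kg (ocean vessel limit, Class 6.1) — over the limit.

No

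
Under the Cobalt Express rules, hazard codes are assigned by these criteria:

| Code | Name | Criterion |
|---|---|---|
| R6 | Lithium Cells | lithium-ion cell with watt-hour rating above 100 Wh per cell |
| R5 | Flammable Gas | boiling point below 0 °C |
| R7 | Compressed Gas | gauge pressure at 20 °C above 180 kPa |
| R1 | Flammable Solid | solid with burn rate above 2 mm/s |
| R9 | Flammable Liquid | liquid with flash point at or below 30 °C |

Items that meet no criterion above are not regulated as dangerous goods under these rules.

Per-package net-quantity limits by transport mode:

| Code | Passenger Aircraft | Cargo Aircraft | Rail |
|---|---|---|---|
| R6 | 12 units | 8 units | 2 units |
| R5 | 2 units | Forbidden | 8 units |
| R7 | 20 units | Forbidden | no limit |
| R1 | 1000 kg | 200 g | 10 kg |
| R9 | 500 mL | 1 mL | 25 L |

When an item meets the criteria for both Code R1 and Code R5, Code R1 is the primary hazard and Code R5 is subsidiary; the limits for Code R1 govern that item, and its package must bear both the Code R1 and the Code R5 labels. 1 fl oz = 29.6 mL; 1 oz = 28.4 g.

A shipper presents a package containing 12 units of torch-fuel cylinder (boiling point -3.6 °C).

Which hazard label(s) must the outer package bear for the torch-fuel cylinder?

Boiling point -3.6 °C meets the Code R5 criterion (Flammable Gas), so the torch-fuel cylinder is Code R5.
Only the Code R5 label is required.

Code R5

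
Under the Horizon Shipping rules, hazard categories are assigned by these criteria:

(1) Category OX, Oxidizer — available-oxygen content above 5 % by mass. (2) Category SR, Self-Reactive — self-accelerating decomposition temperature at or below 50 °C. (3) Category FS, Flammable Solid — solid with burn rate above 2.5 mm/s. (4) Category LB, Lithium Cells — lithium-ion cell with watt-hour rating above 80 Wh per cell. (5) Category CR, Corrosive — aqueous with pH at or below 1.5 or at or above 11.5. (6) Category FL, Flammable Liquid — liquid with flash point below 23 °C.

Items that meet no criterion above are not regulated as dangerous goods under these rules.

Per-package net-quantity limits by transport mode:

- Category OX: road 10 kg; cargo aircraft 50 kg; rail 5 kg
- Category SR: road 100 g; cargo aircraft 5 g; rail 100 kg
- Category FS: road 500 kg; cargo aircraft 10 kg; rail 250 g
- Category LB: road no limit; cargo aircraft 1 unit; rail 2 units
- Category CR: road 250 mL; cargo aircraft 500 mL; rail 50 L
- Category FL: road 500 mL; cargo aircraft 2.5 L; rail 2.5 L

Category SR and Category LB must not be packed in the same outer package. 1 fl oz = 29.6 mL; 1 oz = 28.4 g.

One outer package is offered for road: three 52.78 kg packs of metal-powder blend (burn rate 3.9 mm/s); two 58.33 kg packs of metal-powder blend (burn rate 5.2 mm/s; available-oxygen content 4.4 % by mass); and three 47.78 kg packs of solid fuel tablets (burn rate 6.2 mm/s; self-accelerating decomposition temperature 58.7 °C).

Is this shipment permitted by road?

Burn rate 3.9 mm/s meets the Category FS criterion (Flammable Solid), so the metal-powder blend is Category FS.
Burn rate 5.2 mm/s meets the Category FS criterion (Flammable Solid), so the metal-powder blend is Category FS.
With burn rate 6.2 mm/s (> 2.5 mm/s), the solid fuel tablets fall in Category FS.
Total Category FS: (three 52.78 kg packs = 158.34 kg) + (two 58.33 kg packs = 116.66 kg) + (three 47.78 kg packs = 143.34 kg) = 418.34 kg.
418.34 kg is within the road limit of 500 kg for Category FS.

Yes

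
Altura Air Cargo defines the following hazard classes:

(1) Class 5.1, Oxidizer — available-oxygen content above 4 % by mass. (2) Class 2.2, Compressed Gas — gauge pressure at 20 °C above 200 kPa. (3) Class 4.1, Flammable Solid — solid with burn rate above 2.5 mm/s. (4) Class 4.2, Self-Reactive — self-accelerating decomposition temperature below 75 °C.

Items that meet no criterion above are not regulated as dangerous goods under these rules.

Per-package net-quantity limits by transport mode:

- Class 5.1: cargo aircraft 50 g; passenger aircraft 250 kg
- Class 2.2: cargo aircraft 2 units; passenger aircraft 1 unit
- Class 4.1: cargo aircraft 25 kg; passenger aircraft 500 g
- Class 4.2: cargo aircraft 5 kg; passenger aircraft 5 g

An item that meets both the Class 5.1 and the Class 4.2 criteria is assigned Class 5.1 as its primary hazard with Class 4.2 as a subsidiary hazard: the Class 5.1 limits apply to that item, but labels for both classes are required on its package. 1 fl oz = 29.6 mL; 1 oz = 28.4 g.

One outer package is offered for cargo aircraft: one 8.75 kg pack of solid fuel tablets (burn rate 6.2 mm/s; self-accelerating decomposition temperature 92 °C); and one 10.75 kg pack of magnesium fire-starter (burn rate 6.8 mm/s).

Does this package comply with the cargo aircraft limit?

Burn rate 6.2 mm/s meets the Class 4.1 criterion (Flammable Solid), so the solid fuel tablets are Class 4.1.
Magnesium fire-starter: burn rate 6.8 mm/s > 2.5 mm/s → Class 4.1 (Flammable Solid).
Total Class 4.1: 8.75 kg + 10.75 kg = 19.5 kg.
19.5 kg ≤ 25 kg (cargo aircraft limit, Class 4.1) — within limit.

Yes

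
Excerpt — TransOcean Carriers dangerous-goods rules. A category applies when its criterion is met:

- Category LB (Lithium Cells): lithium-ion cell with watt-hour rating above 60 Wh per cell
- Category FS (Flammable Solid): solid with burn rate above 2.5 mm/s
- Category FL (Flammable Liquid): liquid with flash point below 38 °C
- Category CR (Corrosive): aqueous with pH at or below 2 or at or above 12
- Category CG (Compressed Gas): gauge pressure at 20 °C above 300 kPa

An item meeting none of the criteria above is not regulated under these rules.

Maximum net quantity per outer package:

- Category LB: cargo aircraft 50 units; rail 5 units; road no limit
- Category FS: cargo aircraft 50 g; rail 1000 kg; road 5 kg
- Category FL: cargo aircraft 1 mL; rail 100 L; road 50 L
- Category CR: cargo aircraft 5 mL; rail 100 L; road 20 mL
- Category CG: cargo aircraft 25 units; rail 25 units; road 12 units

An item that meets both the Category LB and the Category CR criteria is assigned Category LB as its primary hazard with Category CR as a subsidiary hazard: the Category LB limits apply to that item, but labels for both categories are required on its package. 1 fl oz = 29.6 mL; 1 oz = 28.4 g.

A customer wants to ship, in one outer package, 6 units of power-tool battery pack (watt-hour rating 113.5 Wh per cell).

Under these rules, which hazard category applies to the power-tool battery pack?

With watt-hour rating 113.5 Wh per cell (> 60 Wh per cell), the power-tool battery pack falls in Category LB.

Category LB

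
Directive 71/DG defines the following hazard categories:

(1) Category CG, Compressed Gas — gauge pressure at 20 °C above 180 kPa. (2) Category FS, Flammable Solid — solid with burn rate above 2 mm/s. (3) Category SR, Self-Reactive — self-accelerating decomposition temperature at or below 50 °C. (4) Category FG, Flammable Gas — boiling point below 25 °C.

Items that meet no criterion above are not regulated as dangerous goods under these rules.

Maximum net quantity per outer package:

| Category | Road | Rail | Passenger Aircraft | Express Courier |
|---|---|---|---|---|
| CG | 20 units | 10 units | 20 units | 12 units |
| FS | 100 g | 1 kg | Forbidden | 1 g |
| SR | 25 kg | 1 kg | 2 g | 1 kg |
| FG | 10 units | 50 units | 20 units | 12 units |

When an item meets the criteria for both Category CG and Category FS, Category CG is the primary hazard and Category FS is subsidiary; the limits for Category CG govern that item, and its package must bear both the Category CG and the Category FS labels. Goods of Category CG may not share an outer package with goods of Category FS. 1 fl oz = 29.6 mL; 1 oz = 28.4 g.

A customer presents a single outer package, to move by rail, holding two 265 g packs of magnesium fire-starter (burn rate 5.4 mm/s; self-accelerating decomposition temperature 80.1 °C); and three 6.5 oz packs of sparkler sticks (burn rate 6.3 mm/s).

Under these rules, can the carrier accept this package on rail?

No

The magnesium fire-starter has burn rate 5.4 mm/s, which is > 2 mm/s, so it is Category FS (Flammable Solid).
With burn rate 6.3 mm/s (> 2 mm/s), the sparkler sticks fall in Category FS.
Category FS net quantity: (two 265 g packs = 530 g) + (three 6.5 oz packs = 553.8 g) = 1083.8 g.
That exceeds the Category FS rail limit of 1 kg.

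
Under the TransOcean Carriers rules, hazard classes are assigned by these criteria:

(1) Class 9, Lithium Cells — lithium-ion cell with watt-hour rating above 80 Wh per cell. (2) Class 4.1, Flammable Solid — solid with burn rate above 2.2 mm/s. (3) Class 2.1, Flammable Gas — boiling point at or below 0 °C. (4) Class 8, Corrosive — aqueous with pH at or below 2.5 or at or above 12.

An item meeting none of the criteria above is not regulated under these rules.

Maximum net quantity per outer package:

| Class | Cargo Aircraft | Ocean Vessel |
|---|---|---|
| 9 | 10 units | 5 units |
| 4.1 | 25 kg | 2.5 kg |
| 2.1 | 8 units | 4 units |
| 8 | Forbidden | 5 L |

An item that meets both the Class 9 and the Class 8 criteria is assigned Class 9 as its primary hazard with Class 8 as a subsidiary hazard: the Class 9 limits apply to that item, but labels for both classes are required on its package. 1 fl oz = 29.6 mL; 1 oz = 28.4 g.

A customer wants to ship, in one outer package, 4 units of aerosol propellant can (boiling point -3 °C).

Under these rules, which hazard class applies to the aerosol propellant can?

Class 2.1

With boiling point -3 °C (≤ 0 °C), the aerosol propellant can falls in Class 2.1.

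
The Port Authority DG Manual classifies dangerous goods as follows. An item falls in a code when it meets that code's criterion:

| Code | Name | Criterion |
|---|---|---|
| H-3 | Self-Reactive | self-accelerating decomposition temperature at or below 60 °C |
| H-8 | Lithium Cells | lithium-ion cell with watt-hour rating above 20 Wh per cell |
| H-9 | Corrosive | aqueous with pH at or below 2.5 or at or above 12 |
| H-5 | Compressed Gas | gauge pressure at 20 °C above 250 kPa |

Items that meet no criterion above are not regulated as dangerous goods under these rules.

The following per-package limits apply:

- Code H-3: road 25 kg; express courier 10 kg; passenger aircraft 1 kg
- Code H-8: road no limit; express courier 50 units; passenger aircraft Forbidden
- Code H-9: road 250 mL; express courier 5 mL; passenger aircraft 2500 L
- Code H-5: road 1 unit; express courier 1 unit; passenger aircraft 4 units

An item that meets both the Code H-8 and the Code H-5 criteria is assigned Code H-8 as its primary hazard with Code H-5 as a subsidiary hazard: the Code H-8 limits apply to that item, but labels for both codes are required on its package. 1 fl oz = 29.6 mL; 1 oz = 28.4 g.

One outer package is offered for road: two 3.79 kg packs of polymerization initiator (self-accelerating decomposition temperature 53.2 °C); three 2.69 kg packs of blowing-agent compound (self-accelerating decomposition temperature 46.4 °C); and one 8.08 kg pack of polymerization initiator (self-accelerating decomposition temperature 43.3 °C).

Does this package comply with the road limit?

Yes

The polymerization initiator has self-accelerating decomposition temperature 53.2 °C, which is ≤ 60 °C, so it is Code H-3 (Self-Reactive).
With self-accelerating decomposition temperature 46.4 °C (≤ 60 °C), the blowing-agent compound falls in Code H-3.
Polymerization initiator: self-accelerating decomposition temperature 43.3 °C ≤ 60 °C → Code H-3 (Self-Reactive).
Total Code H-3: (two 3.79 kg packs = 7.58 kg) + (three 2.69 kg packs = 8.07 kg) + 8.08 kg = 23.73 kg.
That is within the Code H-3 road limit of 25 kg.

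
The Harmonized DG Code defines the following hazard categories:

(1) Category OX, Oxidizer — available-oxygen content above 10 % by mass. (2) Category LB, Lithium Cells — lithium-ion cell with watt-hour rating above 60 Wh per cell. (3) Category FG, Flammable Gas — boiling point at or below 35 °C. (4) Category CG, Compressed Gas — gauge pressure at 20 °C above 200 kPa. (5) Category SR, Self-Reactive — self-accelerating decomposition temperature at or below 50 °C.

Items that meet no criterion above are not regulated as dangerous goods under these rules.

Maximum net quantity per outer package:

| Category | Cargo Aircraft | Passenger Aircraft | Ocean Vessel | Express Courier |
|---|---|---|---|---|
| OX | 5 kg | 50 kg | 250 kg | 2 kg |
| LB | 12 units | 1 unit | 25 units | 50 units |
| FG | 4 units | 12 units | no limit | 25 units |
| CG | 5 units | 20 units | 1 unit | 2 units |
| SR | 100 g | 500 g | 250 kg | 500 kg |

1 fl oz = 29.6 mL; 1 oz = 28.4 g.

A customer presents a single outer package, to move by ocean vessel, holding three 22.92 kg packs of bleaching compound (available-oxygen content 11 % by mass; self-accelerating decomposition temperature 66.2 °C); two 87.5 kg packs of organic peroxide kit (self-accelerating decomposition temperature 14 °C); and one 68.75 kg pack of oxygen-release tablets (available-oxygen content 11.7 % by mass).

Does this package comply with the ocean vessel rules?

Yes

The bleaching compound has available-oxygen content 11 % by mass, which is > 10 % by mass, so it is Category OX (Oxidizer).
Organic peroxide kit: self-accelerating decomposition temperature 14 °C ≤ 50 °C → Category SR (Self-Reactive).
Available-oxygen content 11.7 % by mass meets the Category OX criterion (Oxidizer), so the oxygen-release tablets are Category OX.
Category OX net quantity: (three 22.92 kg packs = 68.76 kg) + 68.75 kg = 137.51 kg.
137.51 kg ≤ 250 kg (ocean vessel limit, Category OX) — within limit.
Category SR quantity: two 87.5 kg packs = 175 kg.
That is within the Category SR ocean vessel limit of 250 kg.
Every hazard category is within its ocean vessel limit and no segregation rule is violated.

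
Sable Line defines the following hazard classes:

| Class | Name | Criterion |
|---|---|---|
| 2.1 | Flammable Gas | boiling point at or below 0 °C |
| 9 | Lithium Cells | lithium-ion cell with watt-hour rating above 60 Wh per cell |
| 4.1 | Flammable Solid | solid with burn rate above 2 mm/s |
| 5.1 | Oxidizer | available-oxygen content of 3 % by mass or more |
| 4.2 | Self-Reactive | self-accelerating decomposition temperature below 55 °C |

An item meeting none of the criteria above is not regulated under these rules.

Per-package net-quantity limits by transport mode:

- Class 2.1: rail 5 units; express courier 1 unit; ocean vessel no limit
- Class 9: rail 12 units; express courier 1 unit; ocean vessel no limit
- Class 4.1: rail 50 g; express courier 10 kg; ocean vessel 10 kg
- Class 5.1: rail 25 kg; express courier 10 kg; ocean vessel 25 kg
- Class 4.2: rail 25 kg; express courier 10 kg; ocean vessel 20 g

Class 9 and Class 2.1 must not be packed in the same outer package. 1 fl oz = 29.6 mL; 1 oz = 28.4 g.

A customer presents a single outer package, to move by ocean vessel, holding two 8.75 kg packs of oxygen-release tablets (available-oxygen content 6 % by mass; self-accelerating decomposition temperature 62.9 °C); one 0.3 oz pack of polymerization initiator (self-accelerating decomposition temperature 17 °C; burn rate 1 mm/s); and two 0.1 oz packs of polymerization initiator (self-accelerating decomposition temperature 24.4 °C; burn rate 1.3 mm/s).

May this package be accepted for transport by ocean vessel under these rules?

Available-oxygen content 6 % by mass meets the Class 5.1 criterion (Oxidizer), so the oxygen-release tablets are Class 5.1.
Polymerization initiator: self-accelerating decomposition temperature 17 °C < 55 °C → Class 4.2 (Self-Reactive).
Polymerization initiator: self-accelerating decomposition temperature 24.4 °C < 55 °C → Class 4.2 (Self-Reactive).
Total Class 4.2: (one 0.3 oz pack = 8.52 g) + (two 0.1 oz packs = 5.68 g) = 14.2 g.
14.2 g is within the ocean vessel limit of 20 g for Class 4.2.
Class 5.1 quantity: two 8.75 kg packs = 17.5 kg.
That is within the Class 5.1 ocean vessel limit of 25 kg.
The segregation rule (Class 9 with Class 2.1) does not apply to Class 4.2 with Class 5.1.
Every hazard class is within its ocean vessel limit and no segregation rule is violated.

Yes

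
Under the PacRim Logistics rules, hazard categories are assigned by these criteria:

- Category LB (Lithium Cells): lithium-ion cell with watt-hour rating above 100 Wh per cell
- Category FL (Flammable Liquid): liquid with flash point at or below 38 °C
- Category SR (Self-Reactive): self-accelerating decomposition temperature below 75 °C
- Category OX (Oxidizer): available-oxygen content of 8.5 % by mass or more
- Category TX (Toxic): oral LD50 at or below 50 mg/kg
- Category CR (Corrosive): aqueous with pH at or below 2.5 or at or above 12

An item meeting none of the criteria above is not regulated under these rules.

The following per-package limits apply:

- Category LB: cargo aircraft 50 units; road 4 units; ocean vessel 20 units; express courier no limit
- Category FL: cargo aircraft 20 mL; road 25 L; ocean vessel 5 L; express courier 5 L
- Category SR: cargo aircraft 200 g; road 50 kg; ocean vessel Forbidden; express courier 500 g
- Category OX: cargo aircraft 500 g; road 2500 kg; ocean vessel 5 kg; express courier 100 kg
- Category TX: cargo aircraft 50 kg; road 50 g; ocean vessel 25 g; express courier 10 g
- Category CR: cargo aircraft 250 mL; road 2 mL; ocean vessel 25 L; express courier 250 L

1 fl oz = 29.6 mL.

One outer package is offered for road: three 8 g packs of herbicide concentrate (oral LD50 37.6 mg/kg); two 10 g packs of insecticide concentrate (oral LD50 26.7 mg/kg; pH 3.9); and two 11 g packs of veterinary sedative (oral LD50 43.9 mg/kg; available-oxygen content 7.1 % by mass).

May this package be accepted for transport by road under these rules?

No

Herbicide concentrate: oral LD50 37.6 mg/kg ≤ 50 mg/kg → Category TX (Toxic).
Oral LD50 26.7 mg/kg meets the Category TX criterion (Toxic), so the insecticide concentrate is Category TX.
Veterinary sedative: oral LD50 43.9 mg/kg ≤ 50 mg/kg → Category TX (Toxic).
Category TX net quantity: (three 8 g packs = 24 g) + (two 10 g packs = 20 g) + (two 11 g packs = 22 g) = 66 g.
That exceeds the Category TX road limit of 50 g.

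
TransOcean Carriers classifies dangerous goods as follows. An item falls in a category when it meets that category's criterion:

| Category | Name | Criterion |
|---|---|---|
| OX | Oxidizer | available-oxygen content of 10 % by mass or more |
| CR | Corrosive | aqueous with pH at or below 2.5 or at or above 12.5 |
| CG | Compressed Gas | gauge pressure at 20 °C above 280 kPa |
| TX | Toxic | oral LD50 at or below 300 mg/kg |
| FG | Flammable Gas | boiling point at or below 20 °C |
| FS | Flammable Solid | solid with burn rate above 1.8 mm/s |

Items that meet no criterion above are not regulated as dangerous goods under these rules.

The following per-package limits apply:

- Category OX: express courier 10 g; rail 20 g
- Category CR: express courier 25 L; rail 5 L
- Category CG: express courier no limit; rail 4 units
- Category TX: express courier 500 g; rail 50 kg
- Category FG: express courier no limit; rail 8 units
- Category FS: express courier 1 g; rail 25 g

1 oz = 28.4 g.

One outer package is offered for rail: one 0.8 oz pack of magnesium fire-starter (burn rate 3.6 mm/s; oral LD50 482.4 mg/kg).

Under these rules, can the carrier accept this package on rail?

Magnesium fire-starter: burn rate 3.6 mm/s > 1.8 mm/s → Category FS (Flammable Solid).
Category FS quantity: one 0.8 oz pack = 22.72 g.
That is within the Category FS rail limit of 25 g.

Yes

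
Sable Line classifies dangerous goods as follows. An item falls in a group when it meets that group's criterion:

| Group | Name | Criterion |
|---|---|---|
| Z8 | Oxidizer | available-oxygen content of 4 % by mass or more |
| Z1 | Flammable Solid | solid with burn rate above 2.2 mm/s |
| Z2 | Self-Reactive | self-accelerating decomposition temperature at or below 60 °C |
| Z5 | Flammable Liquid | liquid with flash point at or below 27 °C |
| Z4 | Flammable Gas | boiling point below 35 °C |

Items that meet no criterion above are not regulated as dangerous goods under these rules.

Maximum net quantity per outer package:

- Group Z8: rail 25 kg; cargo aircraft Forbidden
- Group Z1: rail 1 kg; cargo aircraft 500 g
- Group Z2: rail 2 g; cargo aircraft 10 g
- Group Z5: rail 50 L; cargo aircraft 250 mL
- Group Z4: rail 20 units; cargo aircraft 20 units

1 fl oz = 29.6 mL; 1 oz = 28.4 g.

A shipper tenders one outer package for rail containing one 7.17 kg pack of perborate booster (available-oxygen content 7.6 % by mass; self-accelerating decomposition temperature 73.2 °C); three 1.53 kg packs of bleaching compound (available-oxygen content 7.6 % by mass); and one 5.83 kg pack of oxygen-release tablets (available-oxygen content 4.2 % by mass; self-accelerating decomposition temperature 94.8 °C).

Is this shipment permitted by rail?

The perborate booster has available-oxygen content 7.6 % by mass, which is ≥ 4 % by mass, so it is Group Z8 (Oxidizer).
With available-oxygen content 7.6 % by mass (≥ 4 % by mass), the bleaching compound falls in Group Z8.
The oxygen-release tablets have available-oxygen content 4.2 % by mass, which is ≥ 4 % by mass, so they are Group Z8 (Oxidizer).
Total Group Z8: 7.17 kg + (three 1.53 kg packs = 4.59 kg) + 5.83 kg = 17.59 kg.
That is within the Group Z8 rail limit of 25 kg.

Yes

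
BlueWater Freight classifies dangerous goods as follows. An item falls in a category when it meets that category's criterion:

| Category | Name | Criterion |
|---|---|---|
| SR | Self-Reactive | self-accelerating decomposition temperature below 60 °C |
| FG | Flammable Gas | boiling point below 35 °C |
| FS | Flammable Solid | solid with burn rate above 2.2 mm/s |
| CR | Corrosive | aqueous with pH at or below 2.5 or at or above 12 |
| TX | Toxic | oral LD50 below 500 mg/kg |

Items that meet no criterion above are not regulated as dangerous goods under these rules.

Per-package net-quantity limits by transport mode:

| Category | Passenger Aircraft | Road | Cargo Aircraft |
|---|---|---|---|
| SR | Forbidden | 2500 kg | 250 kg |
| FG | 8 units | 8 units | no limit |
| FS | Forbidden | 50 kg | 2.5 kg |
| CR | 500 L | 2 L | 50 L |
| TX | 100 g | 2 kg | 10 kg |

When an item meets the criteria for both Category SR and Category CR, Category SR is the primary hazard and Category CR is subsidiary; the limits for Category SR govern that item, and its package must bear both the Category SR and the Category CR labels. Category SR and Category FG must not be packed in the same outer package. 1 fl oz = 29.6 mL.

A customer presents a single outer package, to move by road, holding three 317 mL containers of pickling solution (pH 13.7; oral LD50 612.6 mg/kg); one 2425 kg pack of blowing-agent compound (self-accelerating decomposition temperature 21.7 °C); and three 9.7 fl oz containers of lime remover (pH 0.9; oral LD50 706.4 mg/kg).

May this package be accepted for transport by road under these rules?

Yes

With pH 13.7 (≥ 12), the pickling solution falls in Category CR.
Self-accelerating decomposition temperature 21.7 °C meets the Category SR criterion (Self-Reactive), so the blowing-agent compound is Category SR.
The lime remover has pH 0.9, which is ≤ 2.5, so it is Category CR (Corrosive).
Category SR quantity: 2425 kg.
That is within the Category SR road limit of 2500 kg.
Category CR net quantity: (three 317 mL containers = 951 mL) + (three 9.7 fl oz containers = 861.36 mL) = 1812.36 mL.
1812.36 mL is within the road limit of 2 L for Category CR.
The segregation rule (Category SR with Category FG) does not apply to Category SR with Category CR.
Every hazard category is within its road limit and no segregation rule is violated.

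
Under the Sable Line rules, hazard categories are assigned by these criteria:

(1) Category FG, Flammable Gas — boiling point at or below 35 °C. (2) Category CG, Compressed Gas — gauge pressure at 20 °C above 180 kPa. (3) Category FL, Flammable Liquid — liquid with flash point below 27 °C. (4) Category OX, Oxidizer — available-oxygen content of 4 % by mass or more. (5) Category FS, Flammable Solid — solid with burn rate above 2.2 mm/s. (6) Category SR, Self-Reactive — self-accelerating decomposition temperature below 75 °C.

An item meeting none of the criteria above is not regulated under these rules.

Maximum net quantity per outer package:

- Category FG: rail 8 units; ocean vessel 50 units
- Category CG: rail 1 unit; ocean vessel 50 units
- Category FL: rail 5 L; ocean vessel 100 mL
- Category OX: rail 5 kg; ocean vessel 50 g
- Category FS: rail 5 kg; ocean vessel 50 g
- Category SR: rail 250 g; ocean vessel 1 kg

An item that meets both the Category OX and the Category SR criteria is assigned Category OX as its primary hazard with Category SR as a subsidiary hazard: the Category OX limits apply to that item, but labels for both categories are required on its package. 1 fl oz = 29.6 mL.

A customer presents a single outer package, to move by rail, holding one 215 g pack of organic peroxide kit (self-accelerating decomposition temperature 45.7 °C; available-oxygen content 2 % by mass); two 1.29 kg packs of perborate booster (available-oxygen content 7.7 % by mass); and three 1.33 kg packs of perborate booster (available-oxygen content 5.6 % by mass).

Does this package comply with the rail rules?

No

Organic peroxide kit: self-accelerating decomposition temperature 45.7 °C < 75 °C → Category SR (Self-Reactive).
Perborate booster: available-oxygen content 7.7 % by mass ≥ 4 % by mass → Category OX (Oxidizer).
The perborate booster has available-oxygen content 5.6 % by mass, which is ≥ 4 % by mass, so it is Category OX (Oxidizer).
Total Category OX: (two 1.29 kg packs = 2.58 kg) + (three 1.33 kg packs = 3.99 kg) = 6.57 kg.
6.57 kg exceeds the rail limit of 5 kg for Category OX.
Category SR quantity: 215 g.
That is within the Category SR rail limit of 250 g.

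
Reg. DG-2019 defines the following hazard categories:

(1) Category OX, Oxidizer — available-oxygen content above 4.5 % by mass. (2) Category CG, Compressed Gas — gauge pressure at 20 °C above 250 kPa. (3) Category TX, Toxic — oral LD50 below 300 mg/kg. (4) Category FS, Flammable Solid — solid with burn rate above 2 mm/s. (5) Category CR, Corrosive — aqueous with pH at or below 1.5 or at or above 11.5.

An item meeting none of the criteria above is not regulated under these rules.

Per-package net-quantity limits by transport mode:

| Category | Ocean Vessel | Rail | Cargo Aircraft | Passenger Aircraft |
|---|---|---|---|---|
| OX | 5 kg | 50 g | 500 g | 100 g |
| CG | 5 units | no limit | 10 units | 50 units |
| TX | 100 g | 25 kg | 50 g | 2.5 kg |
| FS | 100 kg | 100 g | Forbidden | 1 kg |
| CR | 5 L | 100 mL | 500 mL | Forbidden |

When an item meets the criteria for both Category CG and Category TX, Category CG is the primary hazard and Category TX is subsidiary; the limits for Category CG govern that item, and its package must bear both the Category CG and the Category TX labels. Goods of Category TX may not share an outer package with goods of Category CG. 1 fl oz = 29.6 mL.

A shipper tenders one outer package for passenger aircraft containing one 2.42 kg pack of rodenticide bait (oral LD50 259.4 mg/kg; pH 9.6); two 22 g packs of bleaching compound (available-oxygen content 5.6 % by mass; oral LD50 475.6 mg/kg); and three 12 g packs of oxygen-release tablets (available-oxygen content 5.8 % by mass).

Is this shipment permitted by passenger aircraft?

Rodenticide bait: oral LD50 259.4 mg/kg < 300 mg/kg → Category TX (Toxic).
The bleaching compound has available-oxygen content 5.6 % by mass, which is > 4.5 % by mass, so it is Category OX (Oxidizer).
Available-oxygen content 5.8 % by mass meets the Category OX criterion (Oxidizer), so the oxygen-release tablets are Category OX.
Category TX quantity: 2.42 kg.
2.42 kg ≤ 2.5 kg (passenger aircraft limit, Category TX) — within limit.
Total Category OX: (two 22 g packs = 44 g) + (three 12 g packs = 36 g) = 80 g.
That is within the Category OX passenger aircraft limit of 100 g.
The segregation rule (Category TX with Category CG) does not apply to Category TX with Category OX.
Every hazard category is within its passenger aircraft limit and no segregation rule is violated.

Yes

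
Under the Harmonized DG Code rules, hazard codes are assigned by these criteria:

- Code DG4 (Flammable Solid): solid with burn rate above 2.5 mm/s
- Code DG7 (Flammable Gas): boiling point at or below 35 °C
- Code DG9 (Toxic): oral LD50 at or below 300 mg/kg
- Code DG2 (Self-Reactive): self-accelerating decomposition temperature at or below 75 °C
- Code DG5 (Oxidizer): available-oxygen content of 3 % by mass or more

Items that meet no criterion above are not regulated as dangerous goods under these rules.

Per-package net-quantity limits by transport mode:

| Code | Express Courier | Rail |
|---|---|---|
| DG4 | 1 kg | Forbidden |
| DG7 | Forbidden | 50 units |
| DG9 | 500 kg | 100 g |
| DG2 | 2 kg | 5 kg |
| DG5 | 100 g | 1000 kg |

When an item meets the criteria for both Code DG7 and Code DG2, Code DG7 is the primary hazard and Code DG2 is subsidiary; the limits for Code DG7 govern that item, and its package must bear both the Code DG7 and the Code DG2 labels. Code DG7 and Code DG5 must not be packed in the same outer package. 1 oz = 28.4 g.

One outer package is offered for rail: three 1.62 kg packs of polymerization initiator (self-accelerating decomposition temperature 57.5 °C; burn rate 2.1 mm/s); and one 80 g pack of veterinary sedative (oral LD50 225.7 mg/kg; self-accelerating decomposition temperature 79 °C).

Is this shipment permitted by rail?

Yes

Polymerization initiator: self-accelerating decomposition temperature 57.5 °C ≤ 75 °C → Code DG2 (Self-Reactive).
With oral LD50 225.7 mg/kg (≤ 300 mg/kg), the veterinary sedative falls in Code DG9.
Code DG2 quantity: three 1.62 kg packs = 4.86 kg.
That is within the Code DG2 rail limit of 5 kg.
Code DG9 quantity: 80 g.
80 g is within the rail limit of 100 g for Code DG9.
The segregation rule (Code DG7 with Code DG5) does not apply to Code DG2 with Code DG9.
Every hazard code is within its rail limit and no segregation rule is violated.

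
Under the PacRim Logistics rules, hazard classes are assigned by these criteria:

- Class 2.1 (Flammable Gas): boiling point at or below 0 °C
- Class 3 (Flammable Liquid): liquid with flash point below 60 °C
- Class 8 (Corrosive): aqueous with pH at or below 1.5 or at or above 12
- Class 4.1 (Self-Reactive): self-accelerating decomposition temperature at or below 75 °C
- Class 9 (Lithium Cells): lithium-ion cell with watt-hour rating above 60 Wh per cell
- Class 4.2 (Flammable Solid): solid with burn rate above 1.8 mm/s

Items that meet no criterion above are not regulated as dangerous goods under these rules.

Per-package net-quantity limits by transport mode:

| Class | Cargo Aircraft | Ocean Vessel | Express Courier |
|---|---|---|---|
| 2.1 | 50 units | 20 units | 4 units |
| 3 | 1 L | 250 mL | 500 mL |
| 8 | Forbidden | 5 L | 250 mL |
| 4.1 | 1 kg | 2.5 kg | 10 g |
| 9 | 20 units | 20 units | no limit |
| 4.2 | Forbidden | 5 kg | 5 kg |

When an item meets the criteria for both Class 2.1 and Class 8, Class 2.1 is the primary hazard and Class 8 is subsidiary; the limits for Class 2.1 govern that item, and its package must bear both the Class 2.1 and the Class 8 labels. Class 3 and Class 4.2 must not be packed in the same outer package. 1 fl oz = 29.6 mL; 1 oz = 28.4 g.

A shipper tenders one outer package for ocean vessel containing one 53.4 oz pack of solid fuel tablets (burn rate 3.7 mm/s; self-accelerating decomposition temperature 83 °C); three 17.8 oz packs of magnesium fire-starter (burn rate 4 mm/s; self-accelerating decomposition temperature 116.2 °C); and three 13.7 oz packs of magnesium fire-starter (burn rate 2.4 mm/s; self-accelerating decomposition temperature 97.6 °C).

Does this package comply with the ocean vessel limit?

Burn rate 3.7 mm/s meets the Class 4.2 criterion (Flammable Solid), so the solid fuel tablets are Class 4.2.
With burn rate 4 mm/s (> 1.8 mm/s), the magnesium fire-starter falls in Class 4.2.
Burn rate 2.4 mm/s meets the Class 4.2 criterion (Flammable Solid), so the magnesium fire-starter is Class 4.2.
Total Class 4.2: (one 53.4 oz pack = 1516.56 g) + (three 17.8 oz packs = 1516.56 g) + (three 13.7 oz packs = 1167.24 g) = 4200.36 g.
That is within the Class 4.2 ocean vessel limit of 5 kg.

Yes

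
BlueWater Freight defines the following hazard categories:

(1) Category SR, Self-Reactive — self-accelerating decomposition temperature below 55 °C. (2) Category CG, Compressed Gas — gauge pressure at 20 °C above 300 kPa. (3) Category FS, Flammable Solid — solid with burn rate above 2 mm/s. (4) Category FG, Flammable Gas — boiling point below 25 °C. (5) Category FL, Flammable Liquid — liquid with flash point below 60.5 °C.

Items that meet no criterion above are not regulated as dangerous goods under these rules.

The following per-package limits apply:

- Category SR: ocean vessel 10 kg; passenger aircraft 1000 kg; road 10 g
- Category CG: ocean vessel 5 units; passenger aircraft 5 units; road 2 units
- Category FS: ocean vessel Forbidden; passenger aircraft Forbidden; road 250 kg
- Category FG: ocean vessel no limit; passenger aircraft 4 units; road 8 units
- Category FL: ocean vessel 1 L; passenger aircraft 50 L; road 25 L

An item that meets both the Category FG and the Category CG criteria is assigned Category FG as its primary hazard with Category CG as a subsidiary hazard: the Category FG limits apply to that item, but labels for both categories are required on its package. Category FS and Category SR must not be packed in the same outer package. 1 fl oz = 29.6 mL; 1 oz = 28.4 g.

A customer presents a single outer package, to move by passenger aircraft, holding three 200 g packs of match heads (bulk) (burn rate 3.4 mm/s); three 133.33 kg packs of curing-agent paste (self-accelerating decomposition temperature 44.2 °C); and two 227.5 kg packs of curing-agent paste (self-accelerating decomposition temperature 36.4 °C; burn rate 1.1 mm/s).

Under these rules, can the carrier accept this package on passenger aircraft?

No

The match heads (bulk) have burn rate 3.4 mm/s, which is > 2 mm/s, so they are Category FS (Flammable Solid).
With self-accelerating decomposition temperature 44.2 °C (< 55 °C), the curing-agent paste falls in Category SR.
Self-accelerating decomposition temperature 36.4 °C meets the Category SR criterion (Self-Reactive), so the curing-agent paste is Category SR.
Category FS quantity: three 200 g packs = 600 g.
Category FS is Forbidden by passenger aircraft.
Total Category SR: (three 133.33 kg packs = 399.99 kg) + (two 227.5 kg packs = 455 kg) = 854.99 kg.
That is within the Category SR passenger aircraft limit of 1000 kg.
Category FS and Category SR may not share an outer package.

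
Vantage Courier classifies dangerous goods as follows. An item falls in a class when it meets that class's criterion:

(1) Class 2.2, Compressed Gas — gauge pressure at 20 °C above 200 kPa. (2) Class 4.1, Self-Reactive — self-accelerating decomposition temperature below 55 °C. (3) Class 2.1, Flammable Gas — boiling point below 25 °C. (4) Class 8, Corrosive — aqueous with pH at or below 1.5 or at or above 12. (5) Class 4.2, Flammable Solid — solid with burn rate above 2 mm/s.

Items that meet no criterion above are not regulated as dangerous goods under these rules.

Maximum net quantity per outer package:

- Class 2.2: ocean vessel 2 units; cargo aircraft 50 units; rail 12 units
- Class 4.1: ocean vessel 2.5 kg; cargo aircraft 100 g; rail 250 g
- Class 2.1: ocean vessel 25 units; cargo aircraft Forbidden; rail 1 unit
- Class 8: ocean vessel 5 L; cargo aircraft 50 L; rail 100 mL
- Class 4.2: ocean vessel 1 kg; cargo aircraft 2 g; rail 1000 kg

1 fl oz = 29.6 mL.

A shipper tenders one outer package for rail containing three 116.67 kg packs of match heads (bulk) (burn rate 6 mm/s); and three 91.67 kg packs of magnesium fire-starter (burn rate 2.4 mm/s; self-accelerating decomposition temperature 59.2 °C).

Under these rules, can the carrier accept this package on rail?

Yes

With burn rate 6 mm/s (> 2 mm/s), the match heads (bulk) fall in Class 4.2.
With burn rate 2.4 mm/s (> 2 mm/s), the magnesium fire-starter falls in Class 4.2.
Total Class 4.2: (three 116.67 kg packs = 350.01 kg) + (three 91.67 kg packs = 275.01 kg) = 625.02 kg.
That is within the Class 4.2 rail limit of 1000 kg.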